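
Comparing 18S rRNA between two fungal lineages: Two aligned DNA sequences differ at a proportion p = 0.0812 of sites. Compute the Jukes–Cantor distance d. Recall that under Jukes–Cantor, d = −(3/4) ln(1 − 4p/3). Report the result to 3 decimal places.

0.086

d = −(3/4) ln(1 − 4p/3) = −0.75 ln(1 − 0.108267) = −0.75 ln(0.891733)
  = −0.75 × (-0.114589) = 0.085942 substitutions/site.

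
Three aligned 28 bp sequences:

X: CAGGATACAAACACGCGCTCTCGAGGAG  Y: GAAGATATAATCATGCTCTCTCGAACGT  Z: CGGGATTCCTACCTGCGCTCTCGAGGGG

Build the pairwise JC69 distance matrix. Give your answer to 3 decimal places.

X–Y: 10/28 sites differ → p ≈ 0.357143, d = −0.75 ln(1 − 0.476191) = 0.484971 ≈ 0.485.
X–Z: 7/28 sites differ → p = 0.25, d = −0.75 ln(1 − 0.333333) = 0.304098 ≈ 0.304.
Y–Z: 13/28 sites differ → p ≈ 0.464286, d = −0.75 ln(1 − 0.619048) = 0.723811 ≈ 0.724.

d(X,Y) = 0.485, d(X,Z) = 0.304, d(Y,Z) = 0.724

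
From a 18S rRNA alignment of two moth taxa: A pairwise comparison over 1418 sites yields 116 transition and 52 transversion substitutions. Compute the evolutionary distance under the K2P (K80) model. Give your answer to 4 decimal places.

P = 116/1418 ≈ 0.081805 and Q = 52/1418 ≈ 0.036671.
Under the Kimura two-parameter model, d = −½ ln(1 − 2P − Q) − ¼ ln(1 − 2Q).
1 − 2P − Q = 0.799719, giving −½ ln(0.799719) = 0.111747.
1 − 2Q = 0.926658, giving −¼ ln(0.926658) = 0.019043.
d = 0.111747 + 0.019043 = 0.130790.

0.1308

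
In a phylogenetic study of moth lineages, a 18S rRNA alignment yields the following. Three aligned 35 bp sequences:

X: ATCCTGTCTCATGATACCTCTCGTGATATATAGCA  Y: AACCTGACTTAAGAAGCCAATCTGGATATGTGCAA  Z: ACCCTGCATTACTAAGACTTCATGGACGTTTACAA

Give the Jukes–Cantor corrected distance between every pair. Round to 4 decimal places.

d(X,Y) = 0.5716, d(X,Z) = 0.9650, d(Y,Z) = 0.5716

X–Y: 14/35 sites differ → p = 0.4, d = −0.75 ln(1 − 0.533333) = 0.571605 ≈ 0.5716.
X–Z: 19/35 sites differ → p ≈ 0.542857, d = −0.75 ln(1 − 0.723809) = 0.964997 ≈ 0.9650.
Y–Z: 14/35 sites differ → p = 0.4, d = −0.75 ln(1 − 0.533333) = 0.571605 ≈ 0.5716.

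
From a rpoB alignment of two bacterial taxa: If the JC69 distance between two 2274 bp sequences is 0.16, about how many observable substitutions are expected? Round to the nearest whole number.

Invert JC69: p = (3/4)(1 − e^(−4d/3)) = 0.75 × (1 − e^(-0.213333)) = 0.75 × (1 − 0.807887) = 0.144085.
Expected differing sites = pL ≈ 0.144085 × 2274 = 327.64929 ≈ 328.

328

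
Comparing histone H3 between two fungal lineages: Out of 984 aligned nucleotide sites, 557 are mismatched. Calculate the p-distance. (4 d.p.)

0.5661

p = 557/984 = 0.566056… ≈ 0.5661 (to 4 d.p.).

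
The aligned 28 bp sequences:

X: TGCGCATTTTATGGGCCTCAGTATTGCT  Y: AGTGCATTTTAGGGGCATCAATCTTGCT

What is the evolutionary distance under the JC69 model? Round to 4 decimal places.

0.2524

The sequences differ at 6 of 28 sites (1, 3, 12, 17, 21, 23), so p = 6/28 ≈ 0.214286.
d = −(3/4) ln(1 − 4p/3) = −0.75 ln(1 − 0.285715) = −0.75 ln(0.714285)
  = −0.75 × (-0.336473) = 0.252355 substitutions/site.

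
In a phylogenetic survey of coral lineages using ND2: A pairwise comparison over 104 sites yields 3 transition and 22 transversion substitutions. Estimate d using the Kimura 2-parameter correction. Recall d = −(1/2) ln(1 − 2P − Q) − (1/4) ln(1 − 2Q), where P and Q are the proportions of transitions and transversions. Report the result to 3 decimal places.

0.294

P = 3/104 ≈ 0.028846 and Q = 22/104 ≈ 0.211538.
Under the Kimura two-parameter model, d = −½ ln(1 − 2P − Q) − ¼ ln(1 − 2Q).
1 − 2P − Q = 0.73077, giving −½ ln(0.73077) = 0.156828.
1 − 2Q = 0.576924, giving −¼ ln(0.576924) = 0.137511.
d = 0.156828 + 0.137511 = 0.294339.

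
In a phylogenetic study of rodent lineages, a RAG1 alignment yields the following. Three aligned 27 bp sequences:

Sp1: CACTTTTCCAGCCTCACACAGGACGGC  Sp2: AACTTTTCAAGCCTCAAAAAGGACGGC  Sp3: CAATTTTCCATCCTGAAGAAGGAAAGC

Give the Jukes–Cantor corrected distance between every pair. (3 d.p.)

Sp1–Sp2: 4/27 sites differ → p ≈ 0.148148, d = −0.75 ln(1 − 0.197531) = 0.165047 ≈ 0.165.
Sp1–Sp3: 8/27 sites differ → p ≈ 0.296296, d = −0.75 ln(1 − 0.395061) = 0.376971 ≈ 0.377.
Sp2–Sp3: 8/27 sites differ → p ≈ 0.296296, d = −0.75 ln(1 − 0.395061) = 0.376971 ≈ 0.377.

d(Sp1,Sp2) = 0.165, d(Sp1,Sp3) = 0.377, d(Sp2,Sp3) = 0.377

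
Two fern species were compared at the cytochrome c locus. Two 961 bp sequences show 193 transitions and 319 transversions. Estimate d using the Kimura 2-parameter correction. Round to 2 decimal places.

0.93

P = 193/961 ≈ 0.200832 and Q = 319/961 ≈ 0.331946.
Under the Kimura two-parameter model, d = −½ ln(1 − 2P − Q) − ¼ ln(1 − 2Q).
1 − 2P − Q = 0.26639, giving −½ ln(0.26639) = 0.661397.
1 − 2Q = 0.336108, giving −¼ ln(0.336108) = 0.272581.
d = 0.661397 + 0.272581 = 0.933978.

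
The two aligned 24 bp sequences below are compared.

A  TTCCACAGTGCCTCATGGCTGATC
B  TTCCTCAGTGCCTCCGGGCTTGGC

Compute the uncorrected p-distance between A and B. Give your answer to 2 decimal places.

0.25

The sequences differ at 6 of 24 positions (sites 5, 15, 16, 21, 22, 23).
p = 6/24 = 0.25.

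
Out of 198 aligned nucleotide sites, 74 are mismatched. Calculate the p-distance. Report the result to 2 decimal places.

p = 74/198 = 0.373737… ≈ 0.37 (to 2 d.p.).

0.37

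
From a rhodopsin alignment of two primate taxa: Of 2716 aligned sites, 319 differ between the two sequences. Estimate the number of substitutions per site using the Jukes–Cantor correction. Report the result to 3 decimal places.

p = 319/2716 ≈ 0.117452.
d = −(3/4) ln(1 − 4p/3) = −0.75 ln(1 − 0.156603) = −0.75 ln(0.843397)
  = −0.75 × (-0.170317) = 0.127738 substitutions/site.

0.128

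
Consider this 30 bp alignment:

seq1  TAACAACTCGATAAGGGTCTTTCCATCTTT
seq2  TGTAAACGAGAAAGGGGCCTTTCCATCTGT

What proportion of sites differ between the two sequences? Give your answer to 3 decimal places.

The sequences differ at 9 of 30 positions (sites 2, 3, 4, 8, 9, 12, 14, 18, 29).
p = 9/30 = 0.300.

0.300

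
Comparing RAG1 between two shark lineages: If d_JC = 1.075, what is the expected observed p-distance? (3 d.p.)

0.571

p = (3/4)(1 − e^(−4d/3)) = 0.75 × (1 − e^(-1.433333)) = 0.75 × (1 − 0.238513) = 0.571115.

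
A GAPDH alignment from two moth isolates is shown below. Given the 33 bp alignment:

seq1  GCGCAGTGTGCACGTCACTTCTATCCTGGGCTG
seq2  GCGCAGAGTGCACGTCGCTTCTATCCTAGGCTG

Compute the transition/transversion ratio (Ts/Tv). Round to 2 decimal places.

2.00

Transitions are A↔G and C↔T; transversions are all other mismatches.
Transitions: 2. Transversions: 1.
R = 2/1 = 2.00.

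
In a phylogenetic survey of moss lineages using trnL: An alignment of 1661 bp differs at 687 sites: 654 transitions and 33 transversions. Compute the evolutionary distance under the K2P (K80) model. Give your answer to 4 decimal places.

0.8336

P = 654/1661 ≈ 0.393739 and Q = 33/1661 ≈ 0.019868.
Under the Kimura two-parameter model, d = −½ ln(1 − 2P − Q) − ¼ ln(1 − 2Q).
1 − 2P − Q = 0.192654, giving −½ ln(0.192654) = 0.823430.
1 − 2Q = 0.960264, giving −¼ ln(0.960264) = 0.010137.
d = 0.823430 + 0.010137 = 0.833567.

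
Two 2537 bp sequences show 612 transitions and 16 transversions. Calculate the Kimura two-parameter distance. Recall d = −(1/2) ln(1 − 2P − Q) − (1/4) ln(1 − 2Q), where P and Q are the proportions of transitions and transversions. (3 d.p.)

P = 612/2537 ≈ 0.24123 and Q = 16/2537 ≈ 0.006307.
Under the Kimura two-parameter model, d = −½ ln(1 − 2P − Q) − ¼ ln(1 − 2Q).
1 − 2P − Q = 0.511233, giving −½ ln(0.511233) = 0.335465.
1 − 2Q = 0.987386, giving −¼ ln(0.987386) = 0.003174.
d = 0.335465 + 0.003174 = 0.338639.

0.339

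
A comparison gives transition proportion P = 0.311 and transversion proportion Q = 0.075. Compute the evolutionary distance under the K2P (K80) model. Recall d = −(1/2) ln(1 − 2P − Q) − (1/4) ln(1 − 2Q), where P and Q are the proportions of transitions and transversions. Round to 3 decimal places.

Under the Kimura two-parameter model, d = −½ ln(1 − 2P − Q) − ¼ ln(1 − 2Q).
1 − 2P − Q = 0.303, giving −½ ln(0.303) = 0.597011.
1 − 2Q = 0.85, giving −¼ ln(0.85) = 0.040630.
d = 0.597011 + 0.040630 = 0.637641.

0.638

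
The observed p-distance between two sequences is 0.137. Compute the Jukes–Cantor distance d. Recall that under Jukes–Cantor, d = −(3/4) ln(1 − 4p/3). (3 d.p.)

d = −(3/4) ln(1 − 4p/3) = −0.75 ln(1 − 0.182667) = −0.75 ln(0.817333)
  = −0.75 × (-0.201709) = 0.151282 substitutions/site.

0.151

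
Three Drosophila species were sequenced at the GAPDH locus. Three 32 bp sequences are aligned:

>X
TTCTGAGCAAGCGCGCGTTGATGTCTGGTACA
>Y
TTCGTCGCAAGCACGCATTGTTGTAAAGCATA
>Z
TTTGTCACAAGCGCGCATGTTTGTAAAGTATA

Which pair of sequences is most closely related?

Y and Z

X–Y: 11/32 differ, p = 0.344, d = 0.460.
X–Z: 13/32 differ, p = 0.406, d = 0.585.
Y–Z: 6/32 differ, p = 0.188, d = 0.216.
The smallest distance is between Y and Z.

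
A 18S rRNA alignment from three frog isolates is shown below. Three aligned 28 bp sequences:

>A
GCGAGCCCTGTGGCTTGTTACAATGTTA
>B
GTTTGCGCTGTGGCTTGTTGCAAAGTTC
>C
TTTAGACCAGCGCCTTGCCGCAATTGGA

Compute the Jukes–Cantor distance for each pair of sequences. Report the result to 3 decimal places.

A–B: 7/28 sites differ → p = 0.25, d = −0.75 ln(1 − 0.333333) = 0.304098 ≈ 0.304.
A–C: 13/28 sites differ → p ≈ 0.464286, d = −0.75 ln(1 − 0.619048) = 0.723811 ≈ 0.724.
B–C: 14/28 sites differ → p = 0.5, d = −0.75 ln(1 − 0.666667) = 0.823960 ≈ 0.824.

d(A,B) = 0.304, d(A,C) = 0.724, d(B,C) = 0.824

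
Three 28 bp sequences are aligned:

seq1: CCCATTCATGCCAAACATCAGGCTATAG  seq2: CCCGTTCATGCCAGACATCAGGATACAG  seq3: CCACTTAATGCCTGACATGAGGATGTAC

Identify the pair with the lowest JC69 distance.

seq1 and seq2

seq1–seq2: 4/28 differ, p = 0.143, d = 0.158.
seq1–seq3: 9/28 differ, p = 0.321, d = 0.420.
seq2–seq3: 8/28 differ, p = 0.286, d = 0.360.
The smallest distance is between seq1 and seq2.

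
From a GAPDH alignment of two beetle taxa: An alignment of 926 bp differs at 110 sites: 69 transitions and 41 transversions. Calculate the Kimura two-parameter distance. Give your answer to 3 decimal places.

0.131

P = 69/926 ≈ 0.074514 and Q = 41/926 ≈ 0.044276.
Under the Kimura two-parameter model, d = −½ ln(1 − 2P − Q) − ¼ ln(1 − 2Q).
1 − 2P − Q = 0.806696, giving −½ ln(0.806696) = 0.107404.
1 − 2Q = 0.911448, giving −¼ ln(0.911448) = 0.023180.
d = 0.107404 + 0.023180 = 0.130584.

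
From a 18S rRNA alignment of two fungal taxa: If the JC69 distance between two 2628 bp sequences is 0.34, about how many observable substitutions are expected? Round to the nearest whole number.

Invert JC69: p = (3/4)(1 − e^(−4d/3)) = 0.75 × (1 − e^(-0.453333)) = 0.75 × (1 − 0.635506) = 0.273371.
Expected differing sites = pL ≈ 0.273371 × 2628 = 718.418988 ≈ 718.

718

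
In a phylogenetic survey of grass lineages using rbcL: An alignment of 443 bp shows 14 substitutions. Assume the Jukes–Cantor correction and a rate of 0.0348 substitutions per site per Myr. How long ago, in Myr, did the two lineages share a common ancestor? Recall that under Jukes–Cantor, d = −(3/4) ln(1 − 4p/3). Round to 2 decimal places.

0.46

p = 14/443 ≈ 0.031603.
d = −(3/4) ln(1 − 4p/3) = −0.75 ln(1 − 0.042137) = −0.75 ln(0.957863)
  = −0.75 × (-0.043051) = 0.032288 substitutions/site.
Under a molecular clock d = 2μt, so t = d/(2μ) = 0.032288 / (2 × 0.0348) = 0.46 Myr.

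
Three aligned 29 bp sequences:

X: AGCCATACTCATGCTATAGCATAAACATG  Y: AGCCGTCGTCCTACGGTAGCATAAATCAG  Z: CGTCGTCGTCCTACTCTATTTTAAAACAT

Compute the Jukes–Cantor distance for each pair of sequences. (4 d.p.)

X–Y: 10/29 sites differ → p ≈ 0.344828, d = −0.75 ln(1 − 0.459771) = 0.461822 ≈ 0.4618.
X–Z: 15/29 sites differ → p ≈ 0.517241, d = −0.75 ln(1 − 0.689655) = 0.877553 ≈ 0.8776.
Y–Z: 9/29 sites differ → p ≈ 0.310345, d = −0.75 ln(1 − 0.413793) = 0.400562 ≈ 0.4006.

d(X,Y) = 0.4618, d(X,Z) = 0.8776, d(Y,Z) = 0.4006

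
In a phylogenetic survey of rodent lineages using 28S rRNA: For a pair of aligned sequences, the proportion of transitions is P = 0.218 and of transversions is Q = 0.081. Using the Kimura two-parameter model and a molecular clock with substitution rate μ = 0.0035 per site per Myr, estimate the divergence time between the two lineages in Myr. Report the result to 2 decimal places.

58.29

Under the Kimura two-parameter model, d = −½ ln(1 − 2P − Q) − ¼ ln(1 − 2Q).
1 − 2P − Q = 0.483, giving −½ ln(0.483) = 0.363869.
1 − 2Q = 0.838, giving −¼ ln(0.838) = 0.044184.
d = 0.363869 + 0.044184 = 0.408053.
Under a molecular clock d = 2μt, so t = d/(2μ) = 0.408053 / (2 × 0.0035) = 58.29 Myr.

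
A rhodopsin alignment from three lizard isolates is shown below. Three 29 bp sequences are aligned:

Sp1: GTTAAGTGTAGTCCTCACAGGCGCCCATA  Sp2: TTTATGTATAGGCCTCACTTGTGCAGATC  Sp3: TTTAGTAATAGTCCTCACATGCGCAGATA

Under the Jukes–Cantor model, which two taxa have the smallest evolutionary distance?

Sp1–Sp2: 10/29 differ, p = 0.345, d = 0.462.
Sp1–Sp3: 8/29 differ, p = 0.276, d = 0.344.
Sp2–Sp3: 7/29 differ, p = 0.241, d = 0.291.
The smallest distance is between Sp2 and Sp3.

Sp2 and Sp3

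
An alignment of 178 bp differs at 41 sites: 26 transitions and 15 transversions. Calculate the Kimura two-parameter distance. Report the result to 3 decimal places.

P = 26/178 ≈ 0.146067 and Q = 15/178 ≈ 0.08427.
Under the Kimura two-parameter model, d = −½ ln(1 − 2P − Q) − ¼ ln(1 − 2Q).
1 − 2P − Q = 0.623596, giving −½ ln(0.623596) = 0.236126.
1 − 2Q = 0.83146, giving −¼ ln(0.83146) = 0.046143.
d = 0.236126 + 0.046143 = 0.282269.

0.282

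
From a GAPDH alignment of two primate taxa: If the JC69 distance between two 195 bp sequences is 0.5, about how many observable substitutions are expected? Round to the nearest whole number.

Invert JC69: p = (3/4)(1 − e^(−4d/3)) = 0.75 × (1 − e^(-0.666667)) = 0.75 × (1 − 0.513417) = 0.364937.
Expected differing sites = pL ≈ 0.364937 × 195 = 71.162715 ≈ 71.

71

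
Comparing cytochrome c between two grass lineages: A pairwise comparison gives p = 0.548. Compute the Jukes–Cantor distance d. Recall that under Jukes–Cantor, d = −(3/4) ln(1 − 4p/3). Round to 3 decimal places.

d = −(3/4) ln(1 − 4p/3) = −0.75 ln(1 − 0.730667) = −0.75 ln(0.269333)
  = −0.75 × (-1.311807) = 0.983855 substitutions/site.

0.984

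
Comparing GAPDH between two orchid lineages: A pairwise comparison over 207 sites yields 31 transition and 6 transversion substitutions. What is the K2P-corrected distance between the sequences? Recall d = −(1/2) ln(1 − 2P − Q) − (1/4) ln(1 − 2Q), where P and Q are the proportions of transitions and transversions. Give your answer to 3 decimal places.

0.214

P = 31/207 ≈ 0.149758 and Q = 6/207 ≈ 0.028986.
Under the Kimura two-parameter model, d = −½ ln(1 − 2P − Q) − ¼ ln(1 − 2Q).
1 − 2P − Q = 0.671498, giving −½ ln(0.671498) = 0.199122.
1 − 2Q = 0.942028, giving −¼ ln(0.942028) = 0.014930.
d = 0.199122 + 0.014930 = 0.214052.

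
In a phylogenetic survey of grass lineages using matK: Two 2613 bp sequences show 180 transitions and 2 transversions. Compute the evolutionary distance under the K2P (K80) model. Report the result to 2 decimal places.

P = 180/2613 ≈ 0.068886 and Q = 2/2613 ≈ 0.000765.
Under the Kimura two-parameter model, d = −½ ln(1 − 2P − Q) − ¼ ln(1 − 2Q).
1 − 2P − Q = 0.861463, giving −½ ln(0.861463) = 0.074562.
1 − 2Q = 0.99847, giving −¼ ln(0.99847) = 0.000383.
d = 0.074562 + 0.000383 = 0.074945.

0.07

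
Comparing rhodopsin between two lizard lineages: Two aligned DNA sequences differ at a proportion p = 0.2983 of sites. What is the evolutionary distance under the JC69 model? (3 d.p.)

0.380

d = −(3/4) ln(1 − 4p/3) = −0.75 ln(1 − 0.397733) = −0.75 ln(0.602267)
  = −0.75 × (-0.507054) = 0.380291 substitutions/site.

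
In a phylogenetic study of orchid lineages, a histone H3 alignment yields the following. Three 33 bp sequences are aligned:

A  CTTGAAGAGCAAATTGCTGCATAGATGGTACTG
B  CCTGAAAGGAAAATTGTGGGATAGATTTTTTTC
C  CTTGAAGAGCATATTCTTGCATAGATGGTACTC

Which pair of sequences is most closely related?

A and C

A–B: 12/33 differ, p = 0.364, d = 0.497.
A–C: 4/33 differ, p = 0.121, d = 0.132.
B–C: 12/33 differ, p = 0.364, d = 0.497.
The smallest distance is between A and C.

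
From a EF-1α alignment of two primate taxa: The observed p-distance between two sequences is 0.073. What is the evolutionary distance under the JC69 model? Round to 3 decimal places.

0.077

d = −(3/4) ln(1 − 4p/3) = −0.75 ln(1 − 0.097333) = −0.75 ln(0.902667)
  = −0.75 × (-0.102402) = 0.076802 substitutions/site.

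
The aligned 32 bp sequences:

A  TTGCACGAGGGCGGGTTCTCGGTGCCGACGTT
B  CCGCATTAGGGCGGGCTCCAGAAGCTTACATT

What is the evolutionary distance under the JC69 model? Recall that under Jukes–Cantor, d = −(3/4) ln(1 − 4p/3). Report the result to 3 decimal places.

The sequences differ at 12 of 32 sites, so p = 12/32 = 0.375.
d = −(3/4) ln(1 − 4p/3) = −0.75 ln(1 − 0.5) = −0.75 ln(0.5)
  = −0.75 × (-0.693147) = 0.519860 substitutions/site.

0.520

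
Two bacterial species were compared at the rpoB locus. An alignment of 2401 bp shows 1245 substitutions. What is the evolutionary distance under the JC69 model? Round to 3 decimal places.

p = 1245/2401 ≈ 0.518534.
d = −(3/4) ln(1 − 4p/3) = −0.75 ln(1 − 0.691379) = −0.75 ln(0.308621)
  = −0.75 × (-1.175641) = 0.881731 substitutions/site.

0.882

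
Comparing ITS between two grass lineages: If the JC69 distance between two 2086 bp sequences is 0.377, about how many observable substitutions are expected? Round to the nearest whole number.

618

Invert JC69: p = (3/4)(1 − e^(−4d/3)) = 0.75 × (1 − e^(-0.502667)) = 0.75 × (1 − 0.604915) = 0.296314.
Expected differing sites = pL ≈ 0.296314 × 2086 = 618.111004 ≈ 618.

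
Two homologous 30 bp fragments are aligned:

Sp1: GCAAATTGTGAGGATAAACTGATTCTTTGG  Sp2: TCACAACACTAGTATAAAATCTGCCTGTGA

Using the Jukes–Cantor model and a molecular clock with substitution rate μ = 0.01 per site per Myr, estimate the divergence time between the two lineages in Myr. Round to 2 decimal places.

The sequences differ at 15 of 30 sites, so p = 15/30 = 0.5.
d = −(3/4) ln(1 − 4p/3) = −0.75 ln(1 − 0.666667) = −0.75 ln(0.333333)
  = −0.75 × (-1.098613) = 0.823960 substitutions/site.
Under a molecular clock d = 2μt, so t = d/(2μ) = 0.823960 / (2 × 0.01) = 41.20 Myr.

41.20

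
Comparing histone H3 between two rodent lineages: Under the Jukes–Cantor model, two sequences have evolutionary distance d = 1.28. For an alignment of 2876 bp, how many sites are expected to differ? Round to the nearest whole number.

Invert JC69: p = (3/4)(1 − e^(−4d/3)) = 0.75 × (1 − e^(-1.706667)) = 0.75 × (1 − 0.181470) = 0.613898.
Expected differing sites = pL ≈ 0.613898 × 2876 = 1765.570648 ≈ 1766.

1766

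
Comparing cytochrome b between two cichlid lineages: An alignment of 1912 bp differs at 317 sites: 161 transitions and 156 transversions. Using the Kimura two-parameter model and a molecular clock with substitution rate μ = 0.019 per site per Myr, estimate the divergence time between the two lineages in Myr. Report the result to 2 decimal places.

4.96

P = 161/1912 ≈ 0.084205 and Q = 156/1912 ≈ 0.08159.
Under the Kimura two-parameter model, d = −½ ln(1 − 2P − Q) − ¼ ln(1 − 2Q).
1 − 2P − Q = 0.75, giving −½ ln(0.75) = 0.143841.
1 − 2Q = 0.83682, giving −¼ ln(0.83682) = 0.044537.
d = 0.143841 + 0.044537 = 0.188378.
Under a molecular clock d = 2μt, so t = d/(2μ) = 0.188378 / (2 × 0.019) = 4.96 Myr.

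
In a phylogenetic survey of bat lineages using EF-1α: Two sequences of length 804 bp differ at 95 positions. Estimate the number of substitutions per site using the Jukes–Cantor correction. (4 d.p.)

p = 95/804 ≈ 0.118159.
d = −(3/4) ln(1 − 4p/3) = −0.75 ln(1 − 0.157545) = −0.75 ln(0.842455)
  = −0.75 × (-0.171435) = 0.128576 substitutions/site.

0.1286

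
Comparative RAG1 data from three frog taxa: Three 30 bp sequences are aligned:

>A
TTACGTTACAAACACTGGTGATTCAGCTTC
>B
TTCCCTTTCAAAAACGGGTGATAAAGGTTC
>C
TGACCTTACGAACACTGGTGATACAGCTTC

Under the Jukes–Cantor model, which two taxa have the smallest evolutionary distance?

A–B: 8/30 differ, p = 0.267, d = 0.330.
A–C: 4/30 differ, p = 0.133, d = 0.147.
B–C: 8/30 differ, p = 0.267, d = 0.330.
The smallest distance is between A and C.

A and C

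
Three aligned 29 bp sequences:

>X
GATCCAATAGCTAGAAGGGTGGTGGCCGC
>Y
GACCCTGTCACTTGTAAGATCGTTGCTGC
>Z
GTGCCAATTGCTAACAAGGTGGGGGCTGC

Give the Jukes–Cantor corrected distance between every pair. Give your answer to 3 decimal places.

X–Y: 12/29 sites differ → p ≈ 0.413793, d = −0.75 ln(1 − 0.551724) = 0.601760 ≈ 0.602.
X–Z: 8/29 sites differ → p ≈ 0.275862, d = −0.75 ln(1 − 0.367816) = 0.343931 ≈ 0.344.
Y–Z: 13/29 sites differ → p ≈ 0.448276, d = −0.75 ln(1 − 0.597701) = 0.682920 ≈ 0.683.

d(X,Y) = 0.602, d(X,Z) = 0.344, d(Y,Z) = 0.683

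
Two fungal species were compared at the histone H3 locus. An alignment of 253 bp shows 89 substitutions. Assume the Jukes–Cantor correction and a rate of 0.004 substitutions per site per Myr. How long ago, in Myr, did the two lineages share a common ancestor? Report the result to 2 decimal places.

p = 89/253 ≈ 0.351779.
d = −(3/4) ln(1 − 4p/3) = −0.75 ln(1 − 0.469039) = −0.75 ln(0.530961)
  = −0.75 × (-0.633067) = 0.474800 substitutions/site.
Under a molecular clock d = 2μt, so t = d/(2μ) = 0.474800 / (2 × 0.004) = 59.35 Myr.

59.35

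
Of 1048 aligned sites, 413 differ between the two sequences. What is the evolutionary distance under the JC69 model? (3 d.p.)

0.559

p = 413/1048 ≈ 0.394084.
d = −(3/4) ln(1 − 4p/3) = −0.75 ln(1 − 0.525445) = −0.75 ln(0.474555)
  = −0.75 × (-0.745378) = 0.559034 substitutions/site.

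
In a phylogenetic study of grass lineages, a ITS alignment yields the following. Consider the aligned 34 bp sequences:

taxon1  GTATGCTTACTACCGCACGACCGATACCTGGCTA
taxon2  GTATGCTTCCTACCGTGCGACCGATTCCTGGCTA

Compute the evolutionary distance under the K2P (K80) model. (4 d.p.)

Of 34 sites, 2 differences are transitions and 2 are transversions, so P = 2/34 ≈ 0.058824 and Q = 2/34 ≈ 0.058824.
Under the Kimura two-parameter model, d = −½ ln(1 − 2P − Q) − ¼ ln(1 − 2Q).
1 − 2P − Q = 0.823528, giving −½ ln(0.823528) = 0.097079.
1 − 2Q = 0.882352, giving −¼ ln(0.882352) = 0.031291.
d = 0.097079 + 0.031291 = 0.128370.

0.1284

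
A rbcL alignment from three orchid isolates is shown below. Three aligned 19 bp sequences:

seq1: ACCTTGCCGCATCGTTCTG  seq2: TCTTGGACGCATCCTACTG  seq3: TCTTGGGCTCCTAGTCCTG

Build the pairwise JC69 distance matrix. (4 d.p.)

d(seq1,seq2) = 0.4099, d(seq1,seq3) = 0.6181, d(seq2,seq3) = 0.4099

seq1–seq2: 6/19 sites differ → p ≈ 0.315789, d = −0.75 ln(1 − 0.421052) = 0.409907 ≈ 0.4099.
seq1–seq3: 8/19 sites differ → p ≈ 0.421053, d = −0.75 ln(1 − 0.561404) = 0.618132 ≈ 0.6181.
seq2–seq3: 6/19 sites differ → p ≈ 0.315789, d = −0.75 ln(1 − 0.421052) = 0.409907 ≈ 0.4099.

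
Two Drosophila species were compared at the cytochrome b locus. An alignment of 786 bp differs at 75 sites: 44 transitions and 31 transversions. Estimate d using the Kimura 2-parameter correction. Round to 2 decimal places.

P = 44/786 ≈ 0.05598 and Q = 31/786 ≈ 0.03944.
Under the Kimura two-parameter model, d = −½ ln(1 − 2P − Q) − ¼ ln(1 − 2Q).
1 − 2P − Q = 0.8486, giving −½ ln(0.8486) = 0.082084.
1 − 2Q = 0.92112, giving −¼ ln(0.92112) = 0.020541.
d = 0.082084 + 0.020541 = 0.102625.

0.10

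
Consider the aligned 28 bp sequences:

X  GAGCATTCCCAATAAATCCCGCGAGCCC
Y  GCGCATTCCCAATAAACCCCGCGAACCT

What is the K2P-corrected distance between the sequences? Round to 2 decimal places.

Of 28 sites, 3 differences are transitions and 1 are transversions, so P = 3/28 ≈ 0.107143 and Q = 1/28 ≈ 0.035714.
Under the Kimura two-parameter model, d = −½ ln(1 − 2P − Q) − ¼ ln(1 − 2Q).
1 − 2P − Q = 0.75, giving −½ ln(0.75) = 0.143841.
1 − 2Q = 0.928572, giving −¼ ln(0.928572) = 0.018527.
d = 0.143841 + 0.018527 = 0.162368.

0.16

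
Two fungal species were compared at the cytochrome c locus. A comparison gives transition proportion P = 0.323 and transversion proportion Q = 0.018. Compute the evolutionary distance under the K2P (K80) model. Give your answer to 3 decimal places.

0.554

Under the Kimura two-parameter model, d = −½ ln(1 − 2P − Q) − ¼ ln(1 − 2Q).
1 − 2P − Q = 0.336, giving −½ ln(0.336) = 0.545322.
1 − 2Q = 0.964, giving −¼ ln(0.964) = 0.009166.
d = 0.545322 + 0.009166 = 0.554488.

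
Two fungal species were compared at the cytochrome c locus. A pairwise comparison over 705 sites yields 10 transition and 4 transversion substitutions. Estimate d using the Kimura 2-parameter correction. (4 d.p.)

0.0202

P = 10/705 ≈ 0.014184 and Q = 4/705 ≈ 0.005674.
Under the Kimura two-parameter model, d = −½ ln(1 − 2P − Q) − ¼ ln(1 − 2Q).
1 − 2P − Q = 0.965958, giving −½ ln(0.965958) = 0.017317.
1 − 2Q = 0.988652, giving −¼ ln(0.988652) = 0.002853.
d = 0.017317 + 0.002853 = 0.020170.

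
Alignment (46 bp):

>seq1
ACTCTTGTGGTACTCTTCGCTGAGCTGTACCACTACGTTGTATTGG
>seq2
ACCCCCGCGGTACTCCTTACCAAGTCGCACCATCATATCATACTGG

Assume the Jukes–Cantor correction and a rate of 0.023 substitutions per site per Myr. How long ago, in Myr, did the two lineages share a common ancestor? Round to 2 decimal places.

13.05

The sequences differ at 19 of 46 sites, so p = 19/46 ≈ 0.413043.
d = −(3/4) ln(1 − 4p/3) = −0.75 ln(1 − 0.550724) = −0.75 ln(0.449276)
  = −0.75 × (-0.800118) = 0.600089 substitutions/site.
Under a molecular clock d = 2μt, so t = d/(2μ) = 0.600089 / (2 × 0.023) = 13.05 Myr.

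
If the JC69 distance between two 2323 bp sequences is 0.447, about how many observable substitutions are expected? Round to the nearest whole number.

Invert JC69: p = (3/4)(1 − e^(−4d/3)) = 0.75 × (1 − e^(-0.596)) = 0.75 × (1 − 0.551011) = 0.336742.
Expected differing sites = pL ≈ 0.336742 × 2323 = 782.251666 ≈ 782.

782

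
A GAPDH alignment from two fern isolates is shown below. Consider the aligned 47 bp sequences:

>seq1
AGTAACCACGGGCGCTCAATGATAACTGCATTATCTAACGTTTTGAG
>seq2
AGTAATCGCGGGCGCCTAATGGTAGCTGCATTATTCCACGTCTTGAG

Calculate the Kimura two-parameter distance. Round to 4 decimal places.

0.2698

Of 47 sites, 9 differences are transitions and 1 are transversions, so P = 9/47 ≈ 0.191489 and Q = 1/47 ≈ 0.021277.
Under the Kimura two-parameter model, d = −½ ln(1 − 2P − Q) − ¼ ln(1 − 2Q).
1 − 2P − Q = 0.595745, giving −½ ln(0.595745) = 0.258971.
1 − 2Q = 0.957446, giving −¼ ln(0.957446) = 0.010871.
d = 0.258971 + 0.010871 = 0.269842.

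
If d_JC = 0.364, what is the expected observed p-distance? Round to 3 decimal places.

0.288

p = (3/4)(1 − e^(−4d/3)) = 0.75 × (1 − e^(-0.485333)) = 0.75 × (1 − 0.615492) = 0.288381.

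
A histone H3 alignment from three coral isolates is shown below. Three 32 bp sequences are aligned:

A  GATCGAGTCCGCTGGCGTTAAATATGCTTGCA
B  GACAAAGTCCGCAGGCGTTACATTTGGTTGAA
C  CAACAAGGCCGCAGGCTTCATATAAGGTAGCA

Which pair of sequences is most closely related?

A–B: 8/32 differ, p = 0.250, d = 0.304.
A–C: 11/32 differ, p = 0.344, d = 0.460.
B–C: 11/32 differ, p = 0.344, d = 0.460.
The smallest distance is between A and B.

A and B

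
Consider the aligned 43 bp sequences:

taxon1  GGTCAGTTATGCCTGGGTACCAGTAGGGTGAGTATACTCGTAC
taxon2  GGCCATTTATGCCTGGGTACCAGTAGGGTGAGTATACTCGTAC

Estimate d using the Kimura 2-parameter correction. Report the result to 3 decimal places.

Of 43 sites, 1 differences are transitions and 1 are transversions, so P = 1/43 ≈ 0.023256 and Q = 1/43 ≈ 0.023256.
Under the Kimura two-parameter model, d = −½ ln(1 − 2P − Q) − ¼ ln(1 − 2Q).
1 − 2P − Q = 0.930232, giving −½ ln(0.930232) = 0.036161.
1 − 2Q = 0.953488, giving −¼ ln(0.953488) = 0.011907.
d = 0.036161 + 0.011907 = 0.048068.

0.048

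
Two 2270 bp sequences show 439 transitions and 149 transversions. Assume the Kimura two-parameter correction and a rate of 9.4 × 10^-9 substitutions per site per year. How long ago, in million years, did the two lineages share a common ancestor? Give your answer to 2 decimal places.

P = 439/2270 ≈ 0.193392 and Q = 149/2270 ≈ 0.065639.
Under the Kimura two-parameter model, d = −½ ln(1 − 2P − Q) − ¼ ln(1 − 2Q).
1 − 2P − Q = 0.547577, giving −½ ln(0.547577) = 0.301126.
1 − 2Q = 0.868722, giving −¼ ln(0.868722) = 0.035183.
d = 0.301126 + 0.035183 = 0.336309.
Under a molecular clock d = 2μt, so t = d/(2μ) = 0.336309 / (2 × 9.4 × 10^-9) = 17.89 million years.

17.89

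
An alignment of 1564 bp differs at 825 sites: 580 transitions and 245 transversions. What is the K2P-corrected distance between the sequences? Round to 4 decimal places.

1.2370

P = 580/1564 ≈ 0.370844 and Q = 245/1564 ≈ 0.15665.
Under the Kimura two-parameter model, d = −½ ln(1 − 2P − Q) − ¼ ln(1 − 2Q).
1 − 2P − Q = 0.101662, giving −½ ln(0.101662) = 1.143051.
1 − 2Q = 0.6867, giving −¼ ln(0.6867) = 0.093964.
d = 1.143051 + 0.093964 = 1.237015.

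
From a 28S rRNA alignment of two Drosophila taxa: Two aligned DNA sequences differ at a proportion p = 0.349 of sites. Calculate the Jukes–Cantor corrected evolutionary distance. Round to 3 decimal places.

d = −(3/4) ln(1 − 4p/3) = −0.75 ln(1 − 0.465333) = −0.75 ln(0.534667)
  = −0.75 × (-0.626111) = 0.469583 substitutions/site.

0.470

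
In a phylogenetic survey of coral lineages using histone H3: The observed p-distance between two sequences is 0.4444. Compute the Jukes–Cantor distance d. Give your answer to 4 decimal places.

0.6733

d = −(3/4) ln(1 − 4p/3) = −0.75 ln(1 − 0.592533) = −0.75 ln(0.407467)
  = −0.75 × (-0.897795) = 0.673346 substitutions/site.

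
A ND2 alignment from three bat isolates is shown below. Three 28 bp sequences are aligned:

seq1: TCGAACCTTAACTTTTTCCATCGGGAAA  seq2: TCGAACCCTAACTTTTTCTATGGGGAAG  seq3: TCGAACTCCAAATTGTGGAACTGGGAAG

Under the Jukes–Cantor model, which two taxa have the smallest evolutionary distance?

seq1 and seq2

seq1–seq2: 4/28 differ, p = 0.143, d = 0.158.
seq1–seq3: 11/28 differ, p = 0.393, d = 0.556.
seq2–seq3: 9/28 differ, p = 0.321, d = 0.420.
The smallest distance is between seq1 and seq2.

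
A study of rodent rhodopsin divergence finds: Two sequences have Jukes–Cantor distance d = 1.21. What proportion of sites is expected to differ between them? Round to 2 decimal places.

0.60

p = (3/4)(1 − e^(−4d/3)) = 0.75 × (1 − e^(-1.613333)) = 0.75 × (1 − 0.199222) = 0.600584.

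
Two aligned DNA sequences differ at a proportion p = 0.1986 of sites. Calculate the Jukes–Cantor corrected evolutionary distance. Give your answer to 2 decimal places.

d = −(3/4) ln(1 − 4p/3) = −0.75 ln(1 − 0.2648) = −0.75 ln(0.7352)
  = −0.75 × (-0.307613) = 0.230710 substitutions/site.

0.23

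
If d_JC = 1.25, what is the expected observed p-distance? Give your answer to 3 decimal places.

p = (3/4)(1 − e^(−4d/3)) = 0.75 × (1 − e^(-1.666667)) = 0.75 × (1 − 0.188876) = 0.608343.

0.608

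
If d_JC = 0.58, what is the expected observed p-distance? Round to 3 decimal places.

0.404

p = (3/4)(1 − e^(−4d/3)) = 0.75 × (1 − e^(-0.773333)) = 0.75 × (1 − 0.461472) = 0.403896.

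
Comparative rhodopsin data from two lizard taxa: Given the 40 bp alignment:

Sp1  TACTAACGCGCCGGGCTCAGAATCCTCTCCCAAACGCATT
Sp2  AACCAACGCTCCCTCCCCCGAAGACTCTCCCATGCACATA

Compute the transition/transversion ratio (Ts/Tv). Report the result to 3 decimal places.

0.400

Transitions are A↔G and C↔T; transversions are all other mismatches.
Transitions: 4. Transversions: 10.
R = 4/10 = 0.400.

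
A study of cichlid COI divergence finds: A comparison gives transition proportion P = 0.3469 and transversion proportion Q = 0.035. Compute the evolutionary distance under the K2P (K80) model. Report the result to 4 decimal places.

Under the Kimura two-parameter model, d = −½ ln(1 − 2P − Q) − ¼ ln(1 − 2Q).
1 − 2P − Q = 0.2712, giving −½ ln(0.2712) = 0.652449.
1 − 2Q = 0.93, giving −¼ ln(0.93) = 0.018143.
d = 0.652449 + 0.018143 = 0.670592.

0.6706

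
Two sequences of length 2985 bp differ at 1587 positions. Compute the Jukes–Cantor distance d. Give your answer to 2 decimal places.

0.93

p = 1587/2985 ≈ 0.531658.
d = −(3/4) ln(1 − 4p/3) = −0.75 ln(1 − 0.708877) = −0.75 ln(0.291123)
  = −0.75 × (-1.234009) = 0.925507 substitutions/site.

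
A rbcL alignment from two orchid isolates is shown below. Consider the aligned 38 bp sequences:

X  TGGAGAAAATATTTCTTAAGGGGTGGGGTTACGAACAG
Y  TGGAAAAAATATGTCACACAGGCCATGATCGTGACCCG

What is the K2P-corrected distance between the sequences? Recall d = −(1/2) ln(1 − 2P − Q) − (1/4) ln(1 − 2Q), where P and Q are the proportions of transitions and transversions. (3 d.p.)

Of 38 sites, 9 differences are transitions and 7 are transversions, so P = 9/38 ≈ 0.236842 and Q = 7/38 ≈ 0.184211.
Under the Kimura two-parameter model, d = −½ ln(1 − 2P − Q) − ¼ ln(1 − 2Q).
1 − 2P − Q = 0.342105, giving −½ ln(0.342105) = 0.536319.
1 − 2Q = 0.631578, giving −¼ ln(0.631578) = 0.114883.
d = 0.536319 + 0.114883 = 0.651202.

0.651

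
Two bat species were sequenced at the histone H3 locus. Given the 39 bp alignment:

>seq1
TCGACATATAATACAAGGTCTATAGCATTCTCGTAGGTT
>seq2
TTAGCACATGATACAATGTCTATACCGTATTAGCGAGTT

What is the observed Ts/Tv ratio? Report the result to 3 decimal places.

2.500

Transitions are A↔G and C↔T; transversions are all other mismatches.
Transitions: 10. Transversions: 4.
R = 10/4 = 2.500.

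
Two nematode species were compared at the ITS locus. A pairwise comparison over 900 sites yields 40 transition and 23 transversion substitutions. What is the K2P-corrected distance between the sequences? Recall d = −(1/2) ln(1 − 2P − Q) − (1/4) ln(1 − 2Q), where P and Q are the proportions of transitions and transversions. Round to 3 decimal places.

P = 40/900 ≈ 0.044444 and Q = 23/900 ≈ 0.025556.
Under the Kimura two-parameter model, d = −½ ln(1 − 2P − Q) − ¼ ln(1 − 2Q).
1 − 2P − Q = 0.885556, giving −½ ln(0.885556) = 0.060770.
1 − 2Q = 0.948888, giving −¼ ln(0.948888) = 0.013116.
d = 0.060770 + 0.013116 = 0.073886.

0.074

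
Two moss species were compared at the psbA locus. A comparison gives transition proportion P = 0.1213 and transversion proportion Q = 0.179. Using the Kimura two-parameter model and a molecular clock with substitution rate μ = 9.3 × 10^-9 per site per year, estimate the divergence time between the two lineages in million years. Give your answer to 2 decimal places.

Under the Kimura two-parameter model, d = −½ ln(1 − 2P − Q) − ¼ ln(1 − 2Q).
1 − 2P − Q = 0.5784, giving −½ ln(0.5784) = 0.273745.
1 − 2Q = 0.642, giving −¼ ln(0.642) = 0.110792.
d = 0.273745 + 0.110792 = 0.384537.
Under a molecular clock d = 2μt, so t = d/(2μ) = 0.384537 / (2 × 9.3 × 10^-9) = 20.67 million years.

20.67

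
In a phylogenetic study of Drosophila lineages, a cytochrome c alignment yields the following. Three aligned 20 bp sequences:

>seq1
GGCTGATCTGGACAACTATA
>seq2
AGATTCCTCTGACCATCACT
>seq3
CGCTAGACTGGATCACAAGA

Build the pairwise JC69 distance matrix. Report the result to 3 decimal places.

seq1–seq2: 13/20 sites differ → p = 0.65, d = −0.75 ln(1 − 0.866667) = 1.511179 ≈ 1.511.
seq1–seq3: 8/20 sites differ → p = 0.4, d = −0.75 ln(1 − 0.533333) = 0.571605 ≈ 0.572.
seq2–seq3: 13/20 sites differ → p = 0.65, d = −0.75 ln(1 − 0.866667) = 1.511179 ≈ 1.511.

d(seq1,seq2) = 1.511, d(seq1,seq3) = 0.572, d(seq2,seq3) = 1.511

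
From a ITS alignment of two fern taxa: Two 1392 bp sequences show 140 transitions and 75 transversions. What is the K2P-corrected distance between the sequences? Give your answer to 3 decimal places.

0.176

P = 140/1392 ≈ 0.100575 and Q = 75/1392 ≈ 0.053879.
Under the Kimura two-parameter model, d = −½ ln(1 − 2P − Q) − ¼ ln(1 − 2Q).
1 − 2P − Q = 0.744971, giving −½ ln(0.744971) = 0.147205.
1 − 2Q = 0.892242, giving −¼ ln(0.892242) = 0.028504.
d = 0.147205 + 0.028504 = 0.175709.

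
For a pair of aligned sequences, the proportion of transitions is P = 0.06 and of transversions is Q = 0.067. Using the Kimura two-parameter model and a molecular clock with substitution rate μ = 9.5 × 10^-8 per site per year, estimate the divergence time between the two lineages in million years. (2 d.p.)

Under the Kimura two-parameter model, d = −½ ln(1 − 2P − Q) − ¼ ln(1 − 2Q).
1 − 2P − Q = 0.813, giving −½ ln(0.813) = 0.103512.
1 − 2Q = 0.866, giving −¼ ln(0.866) = 0.035968.
d = 0.103512 + 0.035968 = 0.139480.
Under a molecular clock d = 2μt, so t = d/(2μ) = 0.139480 / (2 × 9.5 × 10^-8) = 0.73 million years.

0.73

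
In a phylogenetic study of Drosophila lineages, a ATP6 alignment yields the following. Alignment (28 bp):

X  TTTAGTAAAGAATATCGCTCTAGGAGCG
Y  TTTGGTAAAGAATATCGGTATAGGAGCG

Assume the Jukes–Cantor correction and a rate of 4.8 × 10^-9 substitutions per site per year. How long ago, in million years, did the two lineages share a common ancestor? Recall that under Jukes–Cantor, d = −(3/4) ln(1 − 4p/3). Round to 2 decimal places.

12.04

The sequences differ at 3 of 28 sites (4, 18, 20), so p = 3/28 ≈ 0.107143.
d = −(3/4) ln(1 − 4p/3) = −0.75 ln(1 − 0.142857) = −0.75 ln(0.857143)
  = −0.75 × (-0.154151) = 0.115613 substitutions/site.
Under a molecular clock d = 2μt, so t = d/(2μ) = 0.115613 / (2 × 4.8 × 10^-9) = 12.04 million years.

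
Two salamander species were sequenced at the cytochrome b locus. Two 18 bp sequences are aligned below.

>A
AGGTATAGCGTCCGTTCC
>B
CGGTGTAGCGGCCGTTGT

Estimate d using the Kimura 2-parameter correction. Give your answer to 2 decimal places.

Of 18 sites, 2 differences are transitions and 3 are transversions, so P = 2/18 ≈ 0.111111 and Q = 3/18 ≈ 0.166667.
Under the Kimura two-parameter model, d = −½ ln(1 − 2P − Q) − ¼ ln(1 − 2Q).
1 − 2P − Q = 0.611111, giving −½ ln(0.611111) = 0.246238.
1 − 2Q = 0.666666, giving −¼ ln(0.666666) = 0.101367.
d = 0.246238 + 0.101367 = 0.347605.

0.35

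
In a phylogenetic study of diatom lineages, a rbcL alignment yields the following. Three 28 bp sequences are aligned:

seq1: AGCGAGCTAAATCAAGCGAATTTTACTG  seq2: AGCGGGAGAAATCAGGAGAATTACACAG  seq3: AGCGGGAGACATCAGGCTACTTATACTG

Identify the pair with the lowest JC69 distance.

seq1–seq2: 8/28 differ, p = 0.286, d = 0.360.
seq1–seq3: 8/28 differ, p = 0.286, d = 0.360.
seq2–seq3: 6/28 differ, p = 0.214, d = 0.252.
The smallest distance is between seq2 and seq3.

seq2 and seq3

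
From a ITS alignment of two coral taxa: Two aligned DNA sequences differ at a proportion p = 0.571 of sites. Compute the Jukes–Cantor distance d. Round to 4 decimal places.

d = −(3/4) ln(1 − 4p/3) = −0.75 ln(1 − 0.761333) = −0.75 ln(0.238667)
  = −0.75 × (-1.432686) = 1.074515 substitutions/site.

1.0745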